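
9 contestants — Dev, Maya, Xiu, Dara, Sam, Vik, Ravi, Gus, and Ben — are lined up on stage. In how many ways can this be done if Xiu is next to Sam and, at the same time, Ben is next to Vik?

20160

Treat {Xiu,Sam} as one block (2 orders) and {Ben,Vik} as another (2 orders).
That leaves 7 units to arrange: 2 × 2 × 7! = 4 × 5040 = 20160.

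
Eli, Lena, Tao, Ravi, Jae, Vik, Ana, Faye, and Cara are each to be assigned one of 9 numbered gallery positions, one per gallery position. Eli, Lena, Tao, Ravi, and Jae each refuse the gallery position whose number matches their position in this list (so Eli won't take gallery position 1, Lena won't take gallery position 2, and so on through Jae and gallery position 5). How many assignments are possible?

Let Aᵢ (for 1 ≤ i ≤ 5) be the placements that put person i in their forbidden gallery position. Any j of these fix j positions, leaving (9−j)! ways to fill the rest, and there are C(5,j) ways to pick which j.
By inclusion–exclusion, the number of valid placements is Σ_{j=0}^{5} (−1)^j C(5,j)·(9−j)!.
Computing: 362880 − 201600 + 50400 − 7200 + 600 − 24 = 205056.

205056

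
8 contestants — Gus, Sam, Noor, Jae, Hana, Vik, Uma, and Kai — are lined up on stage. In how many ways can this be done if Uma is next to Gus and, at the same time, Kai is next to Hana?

2880

Treat {Uma,Gus} as one block (2 orders) and {Kai,Hana} as another (2 orders).
That leaves 6 units to arrange: 2 × 2 × 6! = 4 × 720 = 2880.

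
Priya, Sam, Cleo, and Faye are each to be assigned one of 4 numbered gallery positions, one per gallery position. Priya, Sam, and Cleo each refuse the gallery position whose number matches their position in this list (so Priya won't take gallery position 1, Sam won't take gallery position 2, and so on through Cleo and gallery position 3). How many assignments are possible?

11

Let Aᵢ (for i ∈ {1, 2, 3}) be the placements that put person i in their forbidden gallery position. Any j of these fix j positions, leaving (4−j)! ways to fill the rest, and there are C(3,j) ways to pick which j.
By inclusion–exclusion, the number of valid placements is Σ_{j=0}^{3} (−1)^j C(3,j)·(4−j)!.
Computing: 24 − 18 + 6 − 1 = 11.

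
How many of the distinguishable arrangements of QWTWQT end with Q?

30

With the last slot taken by Q, it remains to arrange the other 5 letters (WTWQT).
Those 5 letters have T appearing twice and W appearing twice, giving (5)!/(2!·2!) = 30.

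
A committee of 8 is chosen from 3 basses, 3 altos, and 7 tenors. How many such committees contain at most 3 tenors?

Split by how many tenors are chosen (0 through 3).
Sum: C(7,0)·C(6,8) + C(7,1)·C(6,7) + C(7,2)·C(6,6) + C(7,3)·C(6,5) = 0 + 0 + 21 + 210 = 231.

231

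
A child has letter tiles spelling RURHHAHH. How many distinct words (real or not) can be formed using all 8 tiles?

The 8 letters of RURHHAHH have repeats: H appearing 4 times and R appearing twice.
So there are 8! / (4!·2!) = 840 distinguishable arrangements.

840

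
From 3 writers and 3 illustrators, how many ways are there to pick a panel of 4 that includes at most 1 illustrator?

3

Split by how many illustrators are chosen (0 through 1).
Sum: C(3,0)·C(3,4) + C(3,1)·C(3,3) = 0 + 3 = 3.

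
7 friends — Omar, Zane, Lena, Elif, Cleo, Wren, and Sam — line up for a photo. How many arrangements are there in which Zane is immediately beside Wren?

Place the 5 others and the Zane-Wren pair as 6 objects in a line; the pair has 2 internal arrangements.
So the count is 2·(6)! = 1440.

1440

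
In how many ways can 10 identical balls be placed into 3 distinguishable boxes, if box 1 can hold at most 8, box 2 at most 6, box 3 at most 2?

Without the upper bounds there are C(12,2) = 66 ways to split 10 among 3 boxes.
Subtract solutions that violate a single cap (substitute x_i' = x_i − (cap_i+1)): x_1 ≥ 9 gives C(3,2) = 3; x_2 ≥ 7 gives C(5,2) = 10; x_3 ≥ 3 gives C(9,2) = 36. Together 49.
Add back pairs where two caps are both exceeded: 0 + 0 + 1 = 1.
By inclusion–exclusion the count is 66 − 49 + 1 = 18.

18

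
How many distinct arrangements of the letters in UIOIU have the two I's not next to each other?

Total arrangements of UIOIU: 5!/(2!·2!) = 30.
Arrangements with the I's together: treat II as one letter, giving (4)!/(2!) = 12.
Subtracting, 30 − 12 = 18 arrangements keep the I's apart.

18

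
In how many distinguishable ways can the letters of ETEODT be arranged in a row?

180

ETEODT has 6 letters with E appearing twice and T appearing twice.
Dividing 6! = 720 by 2!·2! = 4 for the repeated letters gives 180.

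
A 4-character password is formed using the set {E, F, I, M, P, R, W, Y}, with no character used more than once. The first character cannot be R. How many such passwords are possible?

1470

The first character has 8−1 = 7 choices (anything except R).
The remaining 3 characters are filled from the other 7 symbols without repetition: 7 × 6 × 5 = 210.
Total: 7 × 210 = 1470.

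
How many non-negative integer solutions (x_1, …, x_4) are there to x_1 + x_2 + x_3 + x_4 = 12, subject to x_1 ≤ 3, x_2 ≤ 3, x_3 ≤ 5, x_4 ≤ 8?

By stars and bars, unrestricted non-negative solutions to x_1+…+x_4 = 12 number C(12+3,3) = 455.
Subtract solutions that violate a single cap (substitute x_i' = x_i − (cap_i+1)): x_1 ≥ 4 gives C(11,3) = 165; x_2 ≥ 4 gives C(11,3) = 165; x_3 ≥ 6 gives C(9,3) = 84; x_4 ≥ 9 gives C(6,3) = 20. Together 434.
Add back pairs where two caps are both exceeded: 35 + 10 + 0 + 10 + 0 + 0 = 55.
By inclusion–exclusion the count is 455 − 434 + 55 = 76.

76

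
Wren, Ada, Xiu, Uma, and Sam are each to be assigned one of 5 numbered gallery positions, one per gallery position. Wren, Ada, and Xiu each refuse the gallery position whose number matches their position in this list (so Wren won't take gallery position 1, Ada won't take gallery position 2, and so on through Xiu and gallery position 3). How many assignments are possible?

Let Aᵢ (for i ∈ {1, 2, 3}) be the placements that put person i in their forbidden gallery position. Any j of these fix j positions, leaving (5−j)! ways to fill the rest, and there are C(3,j) ways to pick which j.
By inclusion–exclusion, the number of valid placements is Σ_{j=0}^{3} (−1)^j C(3,j)·(5−j)!.
Computing: 120 − 72 + 18 − 2 = 64.

64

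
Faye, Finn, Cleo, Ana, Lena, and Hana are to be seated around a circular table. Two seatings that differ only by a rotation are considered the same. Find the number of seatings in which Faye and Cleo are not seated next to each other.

72

All circular seatings of 6 people number (5)! = 120.
Seatings with Faye beside Cleo: treat them as a block with 2 internal orders, giving 2 × (4)! = 48.
Subtracting, 120 − 48 = 72.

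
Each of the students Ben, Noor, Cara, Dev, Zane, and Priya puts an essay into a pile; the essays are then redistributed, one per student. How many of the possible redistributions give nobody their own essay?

Count assignments avoiding every fixed point. For any j of the 6 students fixed to their own essay, the other 6−j can be arranged in (6−j)! ways.
By inclusion–exclusion this is Σ_{j=0}^{6} (−1)^j C(6,j)·(6−j)!.
Computing: 720 − 720 + 360 − 120 + 30 − 6 + 1 = 265.

265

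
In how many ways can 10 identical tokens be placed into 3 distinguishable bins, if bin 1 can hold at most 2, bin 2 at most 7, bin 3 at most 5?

12

Ignoring the caps, the number of non-negative solutions to x_1+…+x_3 = 10 is C(12,2) = 66.
Subtract solutions that violate a single cap (substitute x_i' = x_i − (cap_i+1)): x_1 ≥ 3 gives C(9,2) = 36; x_2 ≥ 8 gives C(4,2) = 6; x_3 ≥ 6 gives C(6,2) = 15. Together 57.
Add back pairs where two caps are both exceeded: 0 + 3 + 0 = 3.
By inclusion–exclusion the count is 66 − 57 + 3 = 12.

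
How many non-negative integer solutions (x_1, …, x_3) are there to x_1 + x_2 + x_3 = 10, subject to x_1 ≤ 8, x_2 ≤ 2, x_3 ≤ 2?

6

By stars and bars, unrestricted non-negative solutions to x_1+…+x_3 = 10 number C(10+2,2) = 66.
Subtract solutions that violate a single cap (substitute x_i' = x_i − (cap_i+1)): x_1 ≥ 9 gives C(3,2) = 3; x_2 ≥ 3 gives C(9,2) = 36; x_3 ≥ 3 gives C(9,2) = 36. Together 75.
Add back pairs where two caps are both exceeded: 0 + 0 + 15 = 15.
By inclusion–exclusion the count is 66 − 75 + 15 = 6.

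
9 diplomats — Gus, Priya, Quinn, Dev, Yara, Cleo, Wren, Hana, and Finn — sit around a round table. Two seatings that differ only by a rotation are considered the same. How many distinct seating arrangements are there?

40320

Fix one person's seat to break rotational symmetry; the remaining 8 people can be arranged in (8)! = 40320 ways.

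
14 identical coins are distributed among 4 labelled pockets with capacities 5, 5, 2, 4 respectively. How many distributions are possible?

Without the upper bounds there are C(17,3) = 680 ways to split 14 among 4 pockets.
Subtract solutions that violate a single cap (substitute x_i' = x_i − (cap_i+1)): x_1 ≥ 6 gives C(11,3) = 165; x_2 ≥ 6 gives C(11,3) = 165; x_3 ≥ 3 gives C(14,3) = 364; x_4 ≥ 5 gives C(12,3) = 220. Together 914.
Add back pairs where two caps are both exceeded: 10 + 56 + 20 + 56 + 20 + 84 = 246.
Subtract triples: 0 + 0 + 1 + 1 = 2.
By inclusion–exclusion the count is 680 − 914 + 246 − 2 = 10.

10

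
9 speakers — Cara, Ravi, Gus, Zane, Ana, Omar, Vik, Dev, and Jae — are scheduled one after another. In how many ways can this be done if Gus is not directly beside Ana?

There are 9! = 362880 arrangements in all. If Gus and Ana are adjacent, merging them into one block gives 2·(8)! = 80640 arrangements.
So 362880 − 80640 = 282240 arrangements keep them apart.

282240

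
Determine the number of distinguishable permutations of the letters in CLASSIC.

1260

CLASSIC has 7 letters with C appearing twice and S appearing twice.
The number of distinct arrangements is 7!/(2!·2!) = 5040/4 = 1260.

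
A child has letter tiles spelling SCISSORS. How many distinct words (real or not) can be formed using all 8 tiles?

Letter multiplicities in SCISSORS: C×1, I×1, O×1, R×1, S×4.
So there are 8! / (4!) = 1680 distinguishable arrangements.

1680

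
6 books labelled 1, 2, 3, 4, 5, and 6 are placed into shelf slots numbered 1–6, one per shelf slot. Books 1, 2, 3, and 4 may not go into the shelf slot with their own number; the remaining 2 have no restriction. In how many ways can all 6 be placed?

362

Let Aᵢ (for 1 ≤ i ≤ 4) be the placements that put book i in its forbidden shelf slot. Any j of these fix j positions, leaving (6−j)! ways to fill the rest, and there are C(4,j) ways to pick which j.
By inclusion–exclusion, the number of valid placements is Σ_{j=0}^{4} (−1)^j C(4,j)·(6−j)!.
Computing: 720 − 480 + 144 − 24 + 2 = 362.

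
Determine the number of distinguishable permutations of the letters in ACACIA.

60

Letter multiplicities in ACACIA: A×3, C×2, I×1.
So there are 6! / (3!·2!) = 60 distinguishable arrangements.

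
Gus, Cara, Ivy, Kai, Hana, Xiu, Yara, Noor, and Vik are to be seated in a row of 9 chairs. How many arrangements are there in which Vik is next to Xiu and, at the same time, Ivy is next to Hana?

20160

Treat {Vik,Xiu} as one block (2 orders) and {Ivy,Hana} as another (2 orders).
That leaves 7 units to arrange: 2 × 2 × 7! = 4 × 5040 = 20160.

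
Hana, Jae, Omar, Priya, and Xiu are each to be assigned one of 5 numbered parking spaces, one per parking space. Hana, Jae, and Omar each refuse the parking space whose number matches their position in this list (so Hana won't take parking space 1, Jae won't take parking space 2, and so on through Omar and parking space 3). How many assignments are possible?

Let Aᵢ (for i ∈ {1, 2, 3}) be the placements that put person i in their forbidden parking space. Any j of these fix j positions, leaving (5−j)! ways to fill the rest, and there are C(3,j) ways to pick which j.
By inclusion–exclusion, the number of valid placements is Σ_{j=0}^{3} (−1)^j C(3,j)·(5−j)!.
Computing: 120 − 72 + 18 − 2 = 64.

64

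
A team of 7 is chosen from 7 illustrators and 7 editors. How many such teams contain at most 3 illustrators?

1716

Split by how many illustrators are chosen (0 through 3).
Sum: C(7,0)·C(7,7) + C(7,1)·C(7,6) + C(7,2)·C(7,5) + C(7,3)·C(7,4) = 1 + 49 + 441 + 1225 = 1716.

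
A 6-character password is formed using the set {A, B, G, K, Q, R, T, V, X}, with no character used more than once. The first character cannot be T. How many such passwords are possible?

53760

The first character has 9−1 = 8 choices (anything except T).
The remaining 5 characters are filled from the other 8 symbols without repetition: 8 × 7 × 6 × 5 × 4 = 6720.
Total: 8 × 6720 = 53760.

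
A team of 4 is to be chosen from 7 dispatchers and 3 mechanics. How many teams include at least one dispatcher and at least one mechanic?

175

Unrestricted: C(10,4) = 210 ways to pick any 4 of the 10.
Subtract selections that omit an entire group: no dispatchers → C(3,4) = 0; no mechanics → C(7,4) = 35.
Both groups omitted at once is impossible, so 210 − 35 = 175.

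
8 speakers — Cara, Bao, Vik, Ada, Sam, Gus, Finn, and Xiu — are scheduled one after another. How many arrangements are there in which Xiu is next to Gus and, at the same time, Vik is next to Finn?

2880

Treat {Xiu,Gus} as one block (2 orders) and {Vik,Finn} as another (2 orders).
That leaves 6 units to arrange: 2 × 2 × 6! = 4 × 720 = 2880.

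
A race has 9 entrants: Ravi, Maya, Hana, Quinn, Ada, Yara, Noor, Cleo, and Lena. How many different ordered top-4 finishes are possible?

3024

This is an ordered selection of 4 from 9: P(9,4).
That gives 9 × 8 × 7 × 6 = 3024.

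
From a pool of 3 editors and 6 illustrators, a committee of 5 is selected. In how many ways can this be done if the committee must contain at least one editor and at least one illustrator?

120

Unrestricted: C(9,5) = 126 ways to pick any 5 of the 9.
Selections missing a whole group: no editors → C(6,5) = 6; no illustrators → C(3,5) = 0.
Both groups omitted at once is impossible, so 126 − 6 = 120.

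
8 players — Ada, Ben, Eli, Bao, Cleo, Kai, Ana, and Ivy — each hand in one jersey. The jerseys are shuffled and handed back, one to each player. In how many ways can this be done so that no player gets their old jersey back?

14833

Let Aᵢ be the assignments in which player i gets their old jersey. We want the size of the complement of A₁∪…∪A_8.
By inclusion–exclusion this is Σ_{j=0}^{8} (−1)^j C(8,j)·(8−j)!.
Computing: 40320 − 40320 + 20160 − 6720 + 1680 − 336 + 56 − 8 + 1 = 14833.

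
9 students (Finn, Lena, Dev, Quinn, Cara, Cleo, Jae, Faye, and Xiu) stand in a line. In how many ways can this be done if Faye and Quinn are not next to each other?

Of the 9! = 362880 arrangements, those with Faye and Quinn adjacent number 2 × 8! = 80640 (treat the pair as a block with 2 internal orders).
So 362880 − 80640 = 282240 arrangements keep them apart.

282240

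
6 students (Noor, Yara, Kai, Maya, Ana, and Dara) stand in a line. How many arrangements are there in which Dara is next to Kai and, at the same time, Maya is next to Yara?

96

Treat {Dara,Kai} as one block (2 orders) and {Maya,Yara} as another (2 orders).
That leaves 4 units to arrange: 2 × 2 × 4! = 4 × 24 = 96.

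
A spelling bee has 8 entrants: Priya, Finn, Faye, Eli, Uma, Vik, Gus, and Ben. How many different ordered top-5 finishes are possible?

There are 8 choices for 1st place, 7 for 2nd, and so on down to 4 for position 5.
That gives 8 × 7 × 6 × 5 × 4 = 6720.

6720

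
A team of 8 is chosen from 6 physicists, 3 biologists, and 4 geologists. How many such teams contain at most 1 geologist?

153

Split by how many geologists are chosen (0 through 1).
Sum: C(4,0)·C(9,8) + C(4,1)·C(9,7) = 9 + 144 = 153.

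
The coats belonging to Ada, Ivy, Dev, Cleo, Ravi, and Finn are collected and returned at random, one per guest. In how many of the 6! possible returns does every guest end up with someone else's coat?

Count assignments avoiding every fixed point. For any j of the 6 guests fixed to their own coat, the other 6−j can be arranged in (6−j)! ways.
By inclusion–exclusion this is Σ_{j=0}^{6} (−1)^j C(6,j)·(6−j)!.
Computing: 720 − 720 + 360 − 120 + 30 − 6 + 1 = 265.

265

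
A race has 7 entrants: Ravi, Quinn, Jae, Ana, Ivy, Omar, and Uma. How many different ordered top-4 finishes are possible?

840

There are 7 choices for 1st place, 6 for 2nd, and so on down to 4 for position 4.
That gives 7 × 6 × 5 × 4 = 840.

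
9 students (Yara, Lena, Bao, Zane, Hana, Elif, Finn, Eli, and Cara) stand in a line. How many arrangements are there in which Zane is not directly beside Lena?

282240

There are 9! = 362880 arrangements in all. If Zane and Lena are adjacent, merging them into one block gives 2·(8)! = 80640 arrangements.
Complementary counting: 362880 − 80640 = 282240.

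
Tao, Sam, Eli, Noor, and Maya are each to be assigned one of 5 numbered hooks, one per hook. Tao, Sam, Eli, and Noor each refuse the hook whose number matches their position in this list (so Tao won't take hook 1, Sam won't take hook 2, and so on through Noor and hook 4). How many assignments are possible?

53

Let Aᵢ (for 1 ≤ i ≤ 4) be the placements that put person i in their forbidden hook. Any j of these fix j positions, leaving (5−j)! ways to fill the rest, and there are C(4,j) ways to pick which j.
By inclusion–exclusion, the number of valid placements is Σ_{j=0}^{4} (−1)^j C(4,j)·(5−j)!.
Computing: 120 − 96 + 36 − 8 + 1 = 53.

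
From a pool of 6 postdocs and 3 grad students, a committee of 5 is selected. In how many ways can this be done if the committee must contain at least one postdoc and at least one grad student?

120

With no constraint there are C(9,5) = 126 possible selections.
Subtract selections that omit an entire group: no postdocs → C(3,5) = 0; no grad students → C(6,5) = 6.
Both groups omitted at once is impossible, so 126 − 6 = 120.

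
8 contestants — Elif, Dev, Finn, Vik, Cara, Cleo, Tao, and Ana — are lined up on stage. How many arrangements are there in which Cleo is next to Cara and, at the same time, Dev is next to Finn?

2880

Treat {Cleo,Cara} as one block (2 orders) and {Dev,Finn} as another (2 orders).
That leaves 6 units to arrange: 2 × 2 × 6! = 4 × 720 = 2880.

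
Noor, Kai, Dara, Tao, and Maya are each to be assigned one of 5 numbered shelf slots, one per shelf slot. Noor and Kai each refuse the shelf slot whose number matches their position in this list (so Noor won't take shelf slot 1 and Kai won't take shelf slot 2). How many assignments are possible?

78

Let Aᵢ (for i ∈ {1, 2}) be the placements that put person i in their forbidden shelf slot. Any j of these fix j positions, leaving (5−j)! ways to fill the rest, and there are C(2,j) ways to pick which j.
By inclusion–exclusion, the number of valid placements is Σ_{j=0}^{2} (−1)^j C(2,j)·(5−j)!.
Computing: 120 − 48 + 6 = 78.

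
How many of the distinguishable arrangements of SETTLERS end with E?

1260

Fix E in the last position and arrange the remaining 7 letters.
Those 7 letters have S appearing twice and T appearing twice, giving (7)!/(2!·2!) = 1260.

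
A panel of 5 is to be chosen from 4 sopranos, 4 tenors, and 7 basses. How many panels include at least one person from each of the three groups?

Unrestricted: C(15,5) = 3003 ways to pick any 5 of the 15.
Subtract selections that omit an entire group: no sopranos → C(11,5) = 462; no tenors → C(11,5) = 462; no basses → C(8,5) = 56.
Add back selections omitting two groups (i.e. drawn from a single group): C(4,5) + C(4,5) + C(7,5) = 21.
By inclusion–exclusion: 3003 − 980 + 21 = 2044.

2044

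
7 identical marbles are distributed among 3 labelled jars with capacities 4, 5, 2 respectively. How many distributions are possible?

12

Without the upper bounds there are C(9,2) = 36 ways to split 7 among 3 jars.
Subtract solutions that violate a single cap (substitute x_i' = x_i − (cap_i+1)): x_1 ≥ 5 gives C(4,2) = 6; x_2 ≥ 6 gives C(3,2) = 3; x_3 ≥ 3 gives C(6,2) = 15. Together 24.
No two caps can be exceeded simultaneously, so the pair terms are all 0.
By inclusion–exclusion the count is 36 − 24 + 0 = 12.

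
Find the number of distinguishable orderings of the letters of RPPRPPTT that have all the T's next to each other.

105

Treat the 2 copies of T as a single block. The multiset to arrange is then {TT, P, P, P, P, R, R}, 7 items in all.
That gives (7)!/(4!·2!) = 105 arrangements.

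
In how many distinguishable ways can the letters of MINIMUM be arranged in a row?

MINIMUM has 7 letters with I appearing twice and M appearing 3 times.
The number of distinct arrangements is 7!/(3!·2!) = 5040/12 = 420.

420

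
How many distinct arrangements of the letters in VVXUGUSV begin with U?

With the first slot taken by U, it remains to arrange the other 7 letters (VVXGUSV).
Those 7 letters have V appearing 3 times, giving (7)!/(3!) = 840.

840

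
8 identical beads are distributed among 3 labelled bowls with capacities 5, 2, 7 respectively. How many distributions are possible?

17

By stars and bars, unrestricted non-negative solutions to x_1+…+x_3 = 8 number C(8+2,2) = 45.
Subtract solutions that violate a single cap (substitute x_i' = x_i − (cap_i+1)): x_1 ≥ 6 gives C(4,2) = 6; x_2 ≥ 3 gives C(7,2) = 21; x_3 ≥ 8 gives C(2,2) = 1. Together 28.
No two caps can be exceeded simultaneously, so the pair terms are all 0.
By inclusion–exclusion the count is 45 − 28 + 0 = 17.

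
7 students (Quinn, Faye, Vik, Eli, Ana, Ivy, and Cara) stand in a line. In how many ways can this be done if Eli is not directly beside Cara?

There are 7! = 5040 arrangements in all. If Eli and Cara are adjacent, merging them into one block gives 2·(6)! = 1440 arrangements.
Complementary counting: 5040 − 1440 = 3600.

3600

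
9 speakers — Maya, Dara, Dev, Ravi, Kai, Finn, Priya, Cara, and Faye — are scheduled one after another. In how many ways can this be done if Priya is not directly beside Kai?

There are 9! = 362880 arrangements in all. If Priya and Kai are adjacent, merging them into one block gives 2·(8)! = 80640 arrangements.
Complementary counting: 362880 − 80640 = 282240.

282240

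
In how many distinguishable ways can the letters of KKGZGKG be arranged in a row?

140

KKGZGKG has 7 letters with G appearing 3 times and K appearing 3 times.
So there are 7! / (3!·3!) = 140 distinguishable arrangements.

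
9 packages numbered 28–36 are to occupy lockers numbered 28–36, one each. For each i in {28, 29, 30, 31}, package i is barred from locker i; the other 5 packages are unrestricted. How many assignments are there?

229080

Let Aᵢ (for 28 ≤ i ≤ 31) be the placements that put package i in its forbidden locker. Any j of these fix j positions, leaving (9−j)! ways to fill the rest, and there are C(4,j) ways to pick which j.
By inclusion–exclusion, the number of valid placements is Σ_{j=0}^{4} (−1)^j C(4,j)·(9−j)!.
Computing: 362880 − 161280 + 30240 − 2880 + 120 = 229080.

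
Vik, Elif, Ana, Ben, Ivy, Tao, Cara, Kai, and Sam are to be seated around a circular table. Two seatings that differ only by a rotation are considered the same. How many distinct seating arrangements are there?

Seat Vik anywhere (absorbing the rotational symmetry), then permute the other 8: (8)! = 40320.

40320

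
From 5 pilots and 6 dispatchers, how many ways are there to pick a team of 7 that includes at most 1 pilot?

5

Split by how many pilots are chosen (0 through 1).
Sum: C(5,0)·C(6,7) + C(5,1)·C(6,6) = 0 + 5 = 5.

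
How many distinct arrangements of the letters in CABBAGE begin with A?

360

Fix A in the first position and arrange the remaining 6 letters.
Those 6 letters have B appearing twice, giving (6)!/(2!) = 360.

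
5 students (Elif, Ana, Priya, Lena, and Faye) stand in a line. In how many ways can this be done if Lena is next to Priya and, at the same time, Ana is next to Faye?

Treat {Lena,Priya} as one block (2 orders) and {Ana,Faye} as another (2 orders).
That leaves 3 units to arrange: 2 × 2 × 3! = 4 × 6 = 24.

24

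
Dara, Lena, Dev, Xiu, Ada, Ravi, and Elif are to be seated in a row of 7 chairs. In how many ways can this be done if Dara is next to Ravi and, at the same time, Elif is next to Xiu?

Treat {Dara,Ravi} as one block (2 orders) and {Elif,Xiu} as another (2 orders).
That leaves 5 units to arrange: 2 × 2 × 5! = 4 × 120 = 480.

480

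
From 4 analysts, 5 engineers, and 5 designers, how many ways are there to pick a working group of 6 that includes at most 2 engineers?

1974

Split by how many engineers are chosen (0 through 2).
Sum: C(5,0)·C(9,6) + C(5,1)·C(9,5) + C(5,2)·C(9,4) = 84 + 630 + 1260 = 1974.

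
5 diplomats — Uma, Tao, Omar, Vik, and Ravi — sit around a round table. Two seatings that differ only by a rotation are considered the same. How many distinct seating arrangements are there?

24

Fix one person's seat to break rotational symmetry; the remaining 4 people can be arranged in (4)! = 24 ways.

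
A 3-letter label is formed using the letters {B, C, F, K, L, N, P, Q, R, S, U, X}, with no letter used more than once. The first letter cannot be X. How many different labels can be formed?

1210

The first letter has 12−1 = 11 choices (anything except X).
The remaining 2 letters are filled from the other 11 symbols without repetition: 11 × 10 = 110.
Total: 11 × 110 = 1210.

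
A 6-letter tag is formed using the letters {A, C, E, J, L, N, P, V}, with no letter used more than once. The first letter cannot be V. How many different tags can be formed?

17640

The first letter has 8−1 = 7 choices (anything except V).
The remaining 5 letters are filled from the other 7 symbols without repetition: 7 × 6 × 5 × 4 × 3 = 2520.
Total: 7 × 2520 = 17640.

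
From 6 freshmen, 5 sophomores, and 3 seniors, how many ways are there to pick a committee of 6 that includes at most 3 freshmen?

2534

Split by how many freshmen are chosen (0 through 3).
Sum: C(6,0)·C(8,6) + C(6,1)·C(8,5) + C(6,2)·C(8,4) + C(6,3)·C(8,3) = 28 + 336 + 1050 + 1120 = 2534.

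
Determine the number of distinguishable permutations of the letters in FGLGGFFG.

Letter multiplicities in FGLGGFFG: F×3, G×4, L×1.
So there are 8! / (4!·3!) = 280 distinguishable arrangements.

280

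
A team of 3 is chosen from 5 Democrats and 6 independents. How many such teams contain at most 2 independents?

145

Split by how many independents are chosen (0 through 2).
Sum: C(6,0)·C(5,3) + C(6,1)·C(5,2) + C(6,2)·C(5,1) = 10 + 60 + 75 = 145.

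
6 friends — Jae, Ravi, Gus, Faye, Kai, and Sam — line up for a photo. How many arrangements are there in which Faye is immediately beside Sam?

Place the 4 others and the Faye-Sam pair as 5 objects in a line; the pair has 2 internal arrangements.
That gives 2 × 5! = 2 × 120 = 240.

240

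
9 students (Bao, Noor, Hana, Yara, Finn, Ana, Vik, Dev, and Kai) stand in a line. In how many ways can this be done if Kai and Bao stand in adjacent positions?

Place the 7 others and the Kai-Bao pair as 8 objects in a line; the pair has 2 internal arrangements.
That gives 2 × 8! = 2 × 40320 = 80640.

80640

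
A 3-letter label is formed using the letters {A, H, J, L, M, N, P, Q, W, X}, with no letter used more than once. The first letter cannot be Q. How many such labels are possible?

The first letter has 10−1 = 9 choices (anything except Q).
The remaining 2 letters are filled from the other 9 symbols without repetition: 9 × 8 = 72.
Total: 9 × 72 = 648.

648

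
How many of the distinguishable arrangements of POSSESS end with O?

30

With the last slot taken by O, it remains to arrange the other 6 letters (PSSESS).
Those 6 letters have S appearing 4 times, giving (6)!/(4!) = 30.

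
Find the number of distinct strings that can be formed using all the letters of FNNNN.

The 5 letters of FNNNN have repeats: N appearing 4 times.
Dividing 5! = 120 by 4! = 24 for the repeated letters gives 5.

5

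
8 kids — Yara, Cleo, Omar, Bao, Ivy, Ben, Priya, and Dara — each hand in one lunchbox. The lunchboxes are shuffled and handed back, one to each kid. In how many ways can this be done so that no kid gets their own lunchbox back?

Count assignments avoiding every fixed point. For any j of the 8 kids fixed to their own lunchbox, the other 8−j can be arranged in (8−j)! ways.
By inclusion–exclusion this is Σ_{j=0}^{8} (−1)^j C(8,j)·(8−j)!.
Computing: 40320 − 40320 + 20160 − 6720 + 1680 − 336 + 56 − 8 + 1 = 14833.

14833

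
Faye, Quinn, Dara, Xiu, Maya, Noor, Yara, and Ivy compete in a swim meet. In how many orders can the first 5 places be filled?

6720

There are 8 choices for 1st place, 7 for 2nd, and so on down to 4 for position 5.
That gives 8 × 7 × 6 × 5 × 4 = 6720.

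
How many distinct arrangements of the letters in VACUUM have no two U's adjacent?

Total arrangements of VACUUM: 6!/(2!) = 360.
Arrangements with the U's together: treat UU as one letter, giving (5)! = 120.
Hence 360 − 120 = 240.

240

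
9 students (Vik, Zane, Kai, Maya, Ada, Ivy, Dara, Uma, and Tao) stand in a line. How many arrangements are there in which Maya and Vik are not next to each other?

282240

There are 9! = 362880 arrangements in all. If Maya and Vik are adjacent, merging them into one block gives 2·(8)! = 80640 arrangements.
Complementary counting: 362880 − 80640 = 282240.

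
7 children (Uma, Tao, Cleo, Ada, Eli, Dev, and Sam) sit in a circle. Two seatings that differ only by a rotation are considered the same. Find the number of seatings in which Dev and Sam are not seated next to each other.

480

Without the restriction there are (6)! = 720 seatings.
Those with Dev next to Sam: fuse the pair into one unit and seat 6 units around a circle — 2·(5)! = 240.
Subtracting, 720 − 240 = 480.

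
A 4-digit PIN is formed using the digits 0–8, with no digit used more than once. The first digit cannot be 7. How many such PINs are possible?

2688

The first digit has 9−1 = 8 choices (anything except 7).
The remaining 3 digits are filled from the other 8 symbols without repetition: 8 × 7 × 6 = 336.
Total: 8 × 336 = 2688.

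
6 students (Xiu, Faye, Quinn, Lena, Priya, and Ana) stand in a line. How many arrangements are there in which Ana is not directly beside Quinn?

There are 6! = 720 arrangements in all. If Ana and Quinn are adjacent, merging them into one block gives 2·(5)! = 240 arrangements.
So 720 − 240 = 480 arrangements keep them apart.

480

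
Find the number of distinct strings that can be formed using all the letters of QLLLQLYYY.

1260

The 9 letters of QLLLQLYYY have repeats: L appearing 4 times, Q appearing twice, and Y appearing 3 times.
The number of distinct arrangements is 9!/(4!·3!·2!) = 362880/288 = 1260.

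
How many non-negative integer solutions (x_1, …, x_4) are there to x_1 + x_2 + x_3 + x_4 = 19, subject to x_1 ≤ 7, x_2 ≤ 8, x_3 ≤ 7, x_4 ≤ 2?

Without the upper bounds there are C(22,3) = 1540 ways to split 19 among 4 variables.
Subtract solutions that violate a single cap (substitute x_i' = x_i − (cap_i+1)): x_1 ≥ 8 gives C(14,3) = 364; x_2 ≥ 9 gives C(13,3) = 286; x_3 ≥ 8 gives C(14,3) = 364; x_4 ≥ 3 gives C(19,3) = 969. Together 1983.
Add back pairs where two caps are both exceeded: 10 + 20 + 165 + 10 + 120 + 165 = 490.
Subtract triples: 0 + 0 + 1 + 0 = 1.
By inclusion–exclusion the count is 1540 − 1983 + 490 − 1 = 46.

46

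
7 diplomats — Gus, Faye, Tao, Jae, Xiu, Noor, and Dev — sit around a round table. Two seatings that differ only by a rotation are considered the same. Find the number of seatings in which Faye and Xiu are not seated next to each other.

All circular seatings of 7 people number (6)! = 720.
Those with Faye next to Xiu: fuse the pair into one unit and seat 6 units around a circle — 2·(5)! = 240.
Subtracting, 720 − 240 = 480.

480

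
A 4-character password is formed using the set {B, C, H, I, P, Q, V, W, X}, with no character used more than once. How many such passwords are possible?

This is a permutation of 4 out of 9: P(9,4) = 9!/5!.
9 × 8 × 7 × 6 = 3024.

3024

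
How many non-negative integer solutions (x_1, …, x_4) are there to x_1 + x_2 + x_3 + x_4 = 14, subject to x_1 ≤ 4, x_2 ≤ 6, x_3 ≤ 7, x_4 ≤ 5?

130

Ignoring the caps, the number of non-negative solutions to x_1+…+x_4 = 14 is C(17,3) = 680.
Subtract solutions that violate a single cap (substitute x_i' = x_i − (cap_i+1)): x_1 ≥ 5 gives C(12,3) = 220; x_2 ≥ 7 gives C(10,3) = 120; x_3 ≥ 8 gives C(9,3) = 84; x_4 ≥ 6 gives C(11,3) = 165. Together 589.
Add back pairs where two caps are both exceeded: 10 + 4 + 20 + 0 + 4 + 1 = 39.
By inclusion–exclusion the count is 680 − 589 + 39 = 130.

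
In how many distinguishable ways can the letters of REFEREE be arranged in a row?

105

REFEREE has 7 letters with E appearing 4 times and R appearing twice.
So there are 7! / (4!·2!) = 105 distinguishable arrangements.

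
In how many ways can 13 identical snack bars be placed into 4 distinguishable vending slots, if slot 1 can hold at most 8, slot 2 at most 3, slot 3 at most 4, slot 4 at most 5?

Without the upper bounds there are C(16,3) = 560 ways to split 13 among 4 vending slots.
Subtract solutions that violate a single cap (substitute x_i' = x_i − (cap_i+1)): x_1 ≥ 9 gives C(7,3) = 35; x_2 ≥ 4 gives C(12,3) = 220; x_3 ≥ 5 gives C(11,3) = 165; x_4 ≥ 6 gives C(10,3) = 120. Together 540.
Add back pairs where two caps are both exceeded: 1 + 0 + 0 + 35 + 20 + 10 = 66.
By inclusion–exclusion the count is 560 − 540 + 66 = 86.

86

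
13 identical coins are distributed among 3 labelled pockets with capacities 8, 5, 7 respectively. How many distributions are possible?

Without the upper bounds there are C(15,2) = 105 ways to split 13 among 3 pockets.
Subtract solutions that violate a single cap (substitute x_i' = x_i − (cap_i+1)): x_1 ≥ 9 gives C(6,2) = 15; x_2 ≥ 6 gives C(9,2) = 36; x_3 ≥ 8 gives C(7,2) = 21. Together 72.
No two caps can be exceeded simultaneously, so the pair terms are all 0.
By inclusion–exclusion the count is 105 − 72 + 0 = 33.

33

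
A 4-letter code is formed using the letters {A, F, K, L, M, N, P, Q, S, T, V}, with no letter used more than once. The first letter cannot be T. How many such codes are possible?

The first letter has 11−1 = 10 choices (anything except T).
The remaining 3 letters are filled from the other 10 symbols without repetition: 10 × 9 × 8 = 720.
Total: 10 × 720 = 7200.

7200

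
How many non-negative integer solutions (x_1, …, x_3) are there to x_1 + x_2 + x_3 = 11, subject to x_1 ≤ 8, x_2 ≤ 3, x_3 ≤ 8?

30

By stars and bars, unrestricted non-negative solutions to x_1+…+x_3 = 11 number C(11+2,2) = 78.
Subtract solutions that violate a single cap (substitute x_i' = x_i − (cap_i+1)): x_1 ≥ 9 gives C(4,2) = 6; x_2 ≥ 4 gives C(9,2) = 36; x_3 ≥ 9 gives C(4,2) = 6. Together 48.
No two caps can be exceeded simultaneously, so the pair terms are all 0.
By inclusion–exclusion the count is 78 − 48 + 0 = 30.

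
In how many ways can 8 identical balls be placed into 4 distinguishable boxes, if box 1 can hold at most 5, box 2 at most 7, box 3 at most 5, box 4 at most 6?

Without the upper bounds there are C(11,3) = 165 ways to split 8 among 4 boxes.
Subtract solutions that violate a single cap (substitute x_i' = x_i − (cap_i+1)): x_1 ≥ 6 gives C(5,3) = 10; x_2 ≥ 8 gives C(3,3) = 1; x_3 ≥ 6 gives C(5,3) = 10; x_4 ≥ 7 gives C(4,3) = 4. Together 25.
No two caps can be exceeded simultaneously, so the pair terms are all 0.
By inclusion–exclusion the count is 165 − 25 + 0 = 140.

140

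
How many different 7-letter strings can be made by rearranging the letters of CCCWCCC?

7

Letter multiplicities in CCCWCCC: C×6, W×1.
The number of distinct arrangements is 7!/(6!) = 5040/720 = 7.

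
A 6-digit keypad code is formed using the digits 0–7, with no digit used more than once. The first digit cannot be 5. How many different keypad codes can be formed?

The first digit has 8−1 = 7 choices (anything except 5).
The remaining 5 digits are filled from the other 7 symbols without repetition: 7 × 6 × 5 × 4 × 3 = 2520.
Total: 7 × 2520 = 17640.

17640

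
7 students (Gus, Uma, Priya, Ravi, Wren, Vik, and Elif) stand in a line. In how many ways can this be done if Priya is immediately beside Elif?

1440

Place the 5 others and the Priya-Elif pair as 6 objects in a line; the pair has 2 internal arrangements.
That gives 2 × 6! = 2 × 720 = 1440.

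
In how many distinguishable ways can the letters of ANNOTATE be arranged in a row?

Letter multiplicities in ANNOTATE: A×2, E×1, N×2, O×1, T×2.
Dividing 8! = 40320 by 2!·2!·2! = 8 for the repeated letters gives 5040.

5040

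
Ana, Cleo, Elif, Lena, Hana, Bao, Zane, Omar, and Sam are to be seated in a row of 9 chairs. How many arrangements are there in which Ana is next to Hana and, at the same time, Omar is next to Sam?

20160

Treat {Ana,Hana} as one block (2 orders) and {Omar,Sam} as another (2 orders).
That leaves 7 units to arrange: 2 × 2 × 7! = 4 × 5040 = 20160.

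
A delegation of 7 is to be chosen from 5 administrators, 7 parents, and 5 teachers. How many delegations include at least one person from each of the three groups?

With no constraint there are C(17,7) = 19448 possible selections.
Selections missing a whole group: no administrators → C(12,7) = 792; no parents → C(10,7) = 120; no teachers → C(12,7) = 792.
Add back selections omitting two groups (i.e. drawn from a single group): C(5,7) + C(7,7) + C(5,7) = 1.
By inclusion–exclusion: 19448 − 1704 + 1 = 17745.

17745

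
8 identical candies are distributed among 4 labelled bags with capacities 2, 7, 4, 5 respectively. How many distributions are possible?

Without the upper bounds there are C(11,3) = 165 ways to split 8 among 4 bags.
Subtract solutions that violate a single cap (substitute x_i' = x_i − (cap_i+1)): x_1 ≥ 3 gives C(8,3) = 56; x_2 ≥ 8 gives C(3,3) = 1; x_3 ≥ 5 gives C(6,3) = 20; x_4 ≥ 6 gives C(5,3) = 10. Together 87.
Add back pairs where two caps are both exceeded: 0 + 1 + 0 + 0 + 0 + 0 = 1.
By inclusion–exclusion the count is 165 − 87 + 1 = 79.

79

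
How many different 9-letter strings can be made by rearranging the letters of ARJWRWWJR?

Letter multiplicities in ARJWRWWJR: A×1, J×2, R×3, W×3.
Dividing 9! = 362880 by 3!·3!·2! = 72 for the repeated letters gives 5040.

5040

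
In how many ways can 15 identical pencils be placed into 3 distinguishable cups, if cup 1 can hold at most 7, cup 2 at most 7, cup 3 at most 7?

Ignoring the caps, the number of non-negative solutions to x_1+…+x_3 = 15 is C(17,2) = 136.
Subtract solutions that violate a single cap (substitute x_i' = x_i − (cap_i+1)): x_1 ≥ 8 gives C(9,2) = 36; x_2 ≥ 8 gives C(9,2) = 36; x_3 ≥ 8 gives C(9,2) = 36. Together 108.
No two caps can be exceeded simultaneously, so the pair terms are all 0.
By inclusion–exclusion the count is 136 − 108 + 0 = 28.

28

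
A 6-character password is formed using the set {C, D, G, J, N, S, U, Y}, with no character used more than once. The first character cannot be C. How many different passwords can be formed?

The first character has 8−1 = 7 choices (anything except C).
The remaining 5 characters are filled from the other 7 symbols without repetition: 7 × 6 × 5 × 4 × 3 = 2520.
Total: 7 × 2520 = 17640.

17640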